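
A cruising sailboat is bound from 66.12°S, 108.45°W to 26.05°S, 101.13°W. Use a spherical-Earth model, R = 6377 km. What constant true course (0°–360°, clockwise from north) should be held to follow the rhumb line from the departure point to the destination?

6.7°

Δψ = ln[tan(π/4+φ₂/2)/tan(π/4+φ₁/2)] = +1.0825
Δλ = +0.1278 rad (taken the short way round)
course = atan2(Δλ, Δψ) = 6.73°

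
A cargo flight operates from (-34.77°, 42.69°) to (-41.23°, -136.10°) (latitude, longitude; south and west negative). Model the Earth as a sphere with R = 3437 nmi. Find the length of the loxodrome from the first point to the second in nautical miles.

Δψ = ln[tan(π/4+φ₂/2)/tan(π/4+φ₁/2)] = -0.1432;  Δφ = -0.1127 rad,  Δλ = -3.1205 rad
q = Δφ/Δψ = 0.7871
d = R·√(Δφ² + q²Δλ²) = 3437·2.45866 = 8450 nmi

8450 nmi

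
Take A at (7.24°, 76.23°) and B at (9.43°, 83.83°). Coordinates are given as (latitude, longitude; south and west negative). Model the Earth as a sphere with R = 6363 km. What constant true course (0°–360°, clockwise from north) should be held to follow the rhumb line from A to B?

73.8°

Meridional parts: M(φ₁)=+0.1267, M(φ₂)=+0.1653 → ΔM = +0.0386;  Δλ = +0.1326 rad
tan C = Δλ / ΔM = +3.4334 → C = 73.76°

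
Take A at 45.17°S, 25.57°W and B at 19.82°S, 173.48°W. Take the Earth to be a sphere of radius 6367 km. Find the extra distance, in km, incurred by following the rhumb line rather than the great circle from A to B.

1858 km

Great circle: cos σ = sin φ₁ sin φ₂ + cos φ₁ cos φ₂ cos Δλ,  σ = 1.8980 rad → d_gc = 12084.9 km
Rhumb line: Δψ = +0.5325, q = Δφ/Δψ = 0.8308, d_rh = R√(Δφ²+q²Δλ²) = 13943.2 km
Excess = 13943.2 − 12084.9 = 1858.3 ≈ 1858 km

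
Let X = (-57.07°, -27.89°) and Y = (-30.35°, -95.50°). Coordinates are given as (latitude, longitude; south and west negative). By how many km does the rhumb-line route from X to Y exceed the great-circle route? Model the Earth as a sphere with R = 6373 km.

183 km

Great circle: cos σ = sin φ₁ sin φ₂ + cos φ₁ cos φ₂ cos Δλ,  σ = 0.9238 rad → d_gc = 5887.4 km
Rhumb line: Δψ = +0.6625, q = Δφ/Δψ = 0.7039, d_rh = R√(Δφ²+q²Δλ²) = 6070.6 km
Excess = 6070.6 − 5887.4 = 183.2 ≈ 183 km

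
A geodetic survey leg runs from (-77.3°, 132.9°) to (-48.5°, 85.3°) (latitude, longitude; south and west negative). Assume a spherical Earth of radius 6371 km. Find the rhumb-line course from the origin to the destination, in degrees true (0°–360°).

Meridional parts: M(φ₁)=-2.1957, M(φ₂)=-0.9706 → ΔM = +1.2251;  Δλ = -0.8308 rad
tan C = Δλ / ΔM = -0.6781 → C = 325.86°

325.9°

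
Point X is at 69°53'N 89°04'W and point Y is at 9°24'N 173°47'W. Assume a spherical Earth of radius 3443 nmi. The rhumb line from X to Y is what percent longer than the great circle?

Great circle: σ = 1.3851 rad → d_gc = Rσ = 4769.0 nmi
Rhumb: Δφ = -1.0556, Δλ = -1.4786, Δψ = -1.5647, q = Δφ/Δψ = 0.6747 → d_rh = R√(Δφ²+q²Δλ²) = 5000.6 nmi
Excess = (5000.6 − 4769.0) / 4769.0 = 231.6 / 4769.0 = 4.86% ≈ 4.9%

4.9%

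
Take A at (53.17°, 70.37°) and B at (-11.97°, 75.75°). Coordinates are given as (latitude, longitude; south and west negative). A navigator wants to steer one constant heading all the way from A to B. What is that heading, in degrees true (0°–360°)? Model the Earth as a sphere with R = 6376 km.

175.9°

Δψ = ln[tan(π/4+φ₂/2)/tan(π/4+φ₁/2)] = -1.3102
Δλ = +0.0939 rad (taken the short way round)
course = atan2(Δλ, Δψ) = 175.90°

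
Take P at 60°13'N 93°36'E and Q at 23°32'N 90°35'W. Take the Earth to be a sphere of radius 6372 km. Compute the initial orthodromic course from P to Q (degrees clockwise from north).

N = sin Δλ·cos φ₂ = +0.0669;  D = cos φ₁ sin φ₂ − sin φ₁ cos φ₂ cos Δλ = +0.9919
initial course = atan2(N, D) = 3.86°

3.9°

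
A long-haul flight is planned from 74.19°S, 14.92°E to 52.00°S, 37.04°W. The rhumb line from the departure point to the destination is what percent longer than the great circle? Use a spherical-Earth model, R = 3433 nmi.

Great circle: σ = 0.5325 rad → d_gc = Rσ = 1827.9 nmi
Rhumb: Δφ = +0.3873, Δλ = -0.9069, Δψ = +0.9082, q = Δφ/Δψ = 0.4264 → d_rh = R√(Δφ²+q²Δλ²) = 1878.9 nmi
Excess = (1878.9 − 1827.9) / 1827.9 = 51.0 / 1827.9 = 2.79% ≈ 2.8%

2.8%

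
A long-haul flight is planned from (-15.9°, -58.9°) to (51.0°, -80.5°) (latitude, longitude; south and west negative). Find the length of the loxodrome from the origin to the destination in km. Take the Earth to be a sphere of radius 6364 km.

Rhumb course C = atan2(Δλ, Δψ) with Δψ = ln[tan(π/4+φ₂/2)/tan(π/4+φ₁/2)] = +1.3193, Δλ = -0.3770 → C = 344.05°
d = R·|Δφ| / |cos C| = 6364·1.16763 / 0.96151 = 7728 km

7728 km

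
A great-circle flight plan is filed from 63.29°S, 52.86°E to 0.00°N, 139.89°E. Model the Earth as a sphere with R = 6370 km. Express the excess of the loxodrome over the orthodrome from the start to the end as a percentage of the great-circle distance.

Great circle: σ = 1.5475 rad → d_gc = Rσ = 9857.6 km
Rhumb: Δφ = +1.1046, Δλ = +1.5190, Δψ = +1.4380, q = Δφ/Δψ = 0.7682 → d_rh = R√(Δφ²+q²Δλ²) = 10235.0 km
Excess = (10235.0 − 9857.6) / 9857.6 = 377.4 / 9857.6 = 3.83% ≈ 3.8%

3.8%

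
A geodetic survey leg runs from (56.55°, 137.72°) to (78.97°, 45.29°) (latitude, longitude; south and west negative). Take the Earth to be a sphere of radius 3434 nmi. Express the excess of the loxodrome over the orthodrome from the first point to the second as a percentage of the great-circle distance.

Great circle: σ = 0.6190 rad → d_gc = Rσ = 2125.5 nmi
Rhumb: Δφ = +0.3913, Δλ = -1.6132, Δψ = +1.1353, q = Δφ/Δψ = 0.3447 → d_rh = R√(Δφ²+q²Δλ²) = 2334.8 nmi
Excess = (2334.8 − 2125.5) / 2125.5 = 209.3 / 2125.5 = 9.847% ≈ 9.8%

9.8%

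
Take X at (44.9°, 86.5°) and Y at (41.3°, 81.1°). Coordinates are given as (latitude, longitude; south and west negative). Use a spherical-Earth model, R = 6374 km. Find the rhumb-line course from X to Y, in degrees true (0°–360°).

227.6°

Meridional parts: M(φ₁)=+0.8789, M(φ₂)=+0.7928 → ΔM = -0.0861;  Δλ = -0.0942 rad
tan C = Δλ / ΔM = +1.0947 → C = 227.59°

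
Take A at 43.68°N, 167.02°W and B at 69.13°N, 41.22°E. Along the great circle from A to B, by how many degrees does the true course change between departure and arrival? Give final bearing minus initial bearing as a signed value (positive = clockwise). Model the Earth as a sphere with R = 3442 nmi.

Initial bearing θ₁ = atan2(sin Δλ cos φ₂, cos φ₁ sin φ₂ − sin φ₁ cos φ₂ cos Δλ) = 349.30°
Final bearing θ₂ = (initial bearing from the destination back to the start) + 180° = 202.13°
Δθ = θ₂ − θ₁ = -147.2°

-147.2°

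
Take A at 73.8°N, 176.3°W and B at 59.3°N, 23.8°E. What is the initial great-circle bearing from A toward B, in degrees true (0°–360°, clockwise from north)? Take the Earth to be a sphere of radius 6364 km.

θ = atan2( sin Δλ·cos φ₂ ,  cos φ₁ sin φ₂ − sin φ₁ cos φ₂ cos Δλ )
  = atan2(-0.1755, +0.7003) = 345.93°

345.9°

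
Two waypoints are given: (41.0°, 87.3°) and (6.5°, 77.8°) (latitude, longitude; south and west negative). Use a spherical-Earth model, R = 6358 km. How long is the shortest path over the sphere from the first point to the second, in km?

3942 km

cos σ = sin φ₁ sin φ₂ + cos φ₁ cos φ₂ cos Δλ
      = sin(41.00°)sin(6.50°) + cos(41.00°)cos(6.50°)cos(-9.50°) = 0.8138
σ = 35.527° → d = Rσ = 6358·0.62006 = 3942 km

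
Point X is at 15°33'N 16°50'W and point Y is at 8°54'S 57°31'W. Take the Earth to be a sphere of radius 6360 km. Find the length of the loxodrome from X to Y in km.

5233 km

Δψ = ln[tan(π/4+φ₂/2)/tan(π/4+φ₁/2)] = -0.4308;  Δφ = -0.4267 rad,  Δλ = -0.7101 rad
q = Δφ/Δψ = 0.9907
d = R·√(Δφ² + q²Δλ²) = 6360·0.82275 = 5233 km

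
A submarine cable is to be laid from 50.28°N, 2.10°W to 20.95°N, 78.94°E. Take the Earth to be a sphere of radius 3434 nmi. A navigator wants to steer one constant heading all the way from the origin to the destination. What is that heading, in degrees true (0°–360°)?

Δψ = ln[tan(π/4+φ₂/2)/tan(π/4+φ₁/2)] = -0.6442
Δλ = +1.4144 rad (taken the short way round)
course = atan2(Δλ, Δψ) = 114.49°

114.5°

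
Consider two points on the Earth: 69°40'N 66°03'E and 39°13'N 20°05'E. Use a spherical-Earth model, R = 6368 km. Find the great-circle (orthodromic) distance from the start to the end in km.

cos σ = sin φ₁ sin φ₂ + cos φ₁ cos φ₂ cos Δλ
      = sin(69.67°)sin(39.22°) + cos(69.67°)cos(39.22°)cos(-45.97°) = 0.7800
σ = 38.741° → d = Rσ = 6368·0.67616 = 4306 km

4306 km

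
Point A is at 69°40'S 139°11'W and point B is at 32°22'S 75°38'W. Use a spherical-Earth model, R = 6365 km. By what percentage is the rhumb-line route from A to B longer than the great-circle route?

Great circle: σ = 0.8858 rad → d_gc = Rσ = 5637.8 km
Rhumb: Δφ = +0.6510, Δλ = +1.1092, Δψ = +1.1209, q = Δφ/Δψ = 0.5808 → d_rh = R√(Δφ²+q²Δλ²) = 5829.3 km
Excess = (5829.3 − 5637.8) / 5637.8 = 191.5 / 5637.8 = 3.40% ≈ 3.4%

3.4%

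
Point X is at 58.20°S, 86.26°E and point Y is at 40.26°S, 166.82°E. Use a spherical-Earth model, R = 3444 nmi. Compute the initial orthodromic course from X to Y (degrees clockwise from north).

107.3°

θ = atan2( sin Δλ·cos φ₂ ,  cos φ₁ sin φ₂ − sin φ₁ cos φ₂ cos Δλ )
  = atan2(+0.7528, -0.2342) = 107.28°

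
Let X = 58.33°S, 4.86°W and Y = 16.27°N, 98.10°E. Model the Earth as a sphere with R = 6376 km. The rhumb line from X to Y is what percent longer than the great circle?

3.4%

Great circle: σ = 1.9299 rad → d_gc = Rσ = 12305.3 km
Rhumb: Δφ = +1.3020, Δλ = +1.7970, Δψ = +1.5479, q = Δφ/Δψ = 0.8411 → d_rh = R√(Δφ²+q²Δλ²) = 12719.9 km
Excess = (12719.9 − 12305.3) / 12305.3 = 414.6 / 12305.3 = 3.37% ≈ 3.4%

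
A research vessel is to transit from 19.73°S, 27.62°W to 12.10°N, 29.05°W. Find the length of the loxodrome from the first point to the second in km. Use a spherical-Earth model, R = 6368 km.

Rhumb course C = atan2(Δλ, Δψ) with Δψ = ln[tan(π/4+φ₂/2)/tan(π/4+φ₁/2)] = +0.5641, Δλ = -0.0250 → C = 357.47°
d = R·|Δφ| / |cos C| = 6368·0.55554 / 0.99902 = 3541 km

3541 km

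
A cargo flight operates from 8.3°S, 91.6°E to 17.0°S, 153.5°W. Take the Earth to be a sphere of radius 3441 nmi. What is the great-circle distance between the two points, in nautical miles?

6658 nmi

Haversine: a = sin²(Δφ/2)+cos φ₁ cos φ₂ sin²(Δλ/2) = 0.67811;  σ = 2·atan2(√a,√(1−a))
σ = 110.868° → d = Rσ = 3441·1.93501 = 6658 nmi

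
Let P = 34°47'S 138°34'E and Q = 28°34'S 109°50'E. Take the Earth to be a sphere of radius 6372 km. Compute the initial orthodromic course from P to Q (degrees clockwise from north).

276.3°

N = sin Δλ·cos φ₂ = -0.4222;  D = cos φ₁ sin φ₂ − sin φ₁ cos φ₂ cos Δλ = +0.0466
initial course = atan2(N, D) = 276.30°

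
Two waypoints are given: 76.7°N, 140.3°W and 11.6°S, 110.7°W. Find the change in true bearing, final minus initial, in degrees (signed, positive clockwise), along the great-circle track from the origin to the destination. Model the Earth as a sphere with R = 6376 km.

Initial bearing θ₁ = atan2(sin Δλ cos φ₂, cos φ₁ sin φ₂ − sin φ₁ cos φ₂ cos Δλ) = 151.06°
Final bearing θ₂ = (initial bearing from the destination back to the start) + 180° = 173.48°
Δθ = θ₂ − θ₁ = +22.4°

+22.4°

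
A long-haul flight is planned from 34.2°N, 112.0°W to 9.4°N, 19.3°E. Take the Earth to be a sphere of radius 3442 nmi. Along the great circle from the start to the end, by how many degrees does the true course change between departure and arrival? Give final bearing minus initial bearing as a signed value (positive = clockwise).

+80.1°

At departure: θ₁ = atan2(sin Δλ cos φ₂, cos φ₁ sin φ₂ − sin φ₁ cos φ₂ cos Δλ) = 55.94°
At arrival: θ₂ = atan2(sin Δλ cos φ₁, −cos φ₂ sin φ₁ + sin φ₂ cos φ₁ cos Δλ) = 136.01°
Δθ = θ₂ − θ₁ = +80.1°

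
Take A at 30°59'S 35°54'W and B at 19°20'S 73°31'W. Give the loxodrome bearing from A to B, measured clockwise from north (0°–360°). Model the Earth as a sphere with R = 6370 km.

Meridional parts: M(φ₁)=-0.5692, M(φ₂)=-0.3440 → ΔM = +0.2252;  Δλ = -0.6565 rad
tan C = Δλ / ΔM = -2.9153 → C = 288.93°

288.9°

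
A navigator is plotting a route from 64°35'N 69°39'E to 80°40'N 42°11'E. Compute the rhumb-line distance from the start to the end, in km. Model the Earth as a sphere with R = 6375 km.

Δψ = ln[tan(π/4+φ₂/2)/tan(π/4+φ₁/2)] = +1.0162;  Δφ = +0.2807 rad,  Δλ = -0.4794 rad
q = Δφ/Δψ = 0.2762
d = R·√(Δφ² + q²Δλ²) = 6375·0.31037 = 1979 km

1979 km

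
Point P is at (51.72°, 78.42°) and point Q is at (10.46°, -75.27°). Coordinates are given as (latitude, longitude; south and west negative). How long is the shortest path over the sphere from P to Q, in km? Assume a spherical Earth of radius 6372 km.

Haversine: a = sin²(Δφ/2)+cos φ₁ cos φ₂ sin²(Δλ/2) = 0.70179;  σ = 2·atan2(√a,√(1−a))
σ = 113.803° → d = Rσ = 6372·1.98623 = 12656 km

12656 km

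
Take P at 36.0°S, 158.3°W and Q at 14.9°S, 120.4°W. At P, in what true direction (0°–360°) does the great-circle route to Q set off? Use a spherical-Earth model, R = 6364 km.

θ = atan2( sin Δλ·cos φ₂ ,  cos φ₁ sin φ₂ − sin φ₁ cos φ₂ cos Δλ )
  = atan2(+0.5936, +0.2402) = 67.97°

68.0°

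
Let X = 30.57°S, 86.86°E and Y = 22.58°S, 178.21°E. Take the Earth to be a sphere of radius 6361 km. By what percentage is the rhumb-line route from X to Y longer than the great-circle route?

2.7%

Great circle: σ = 1.3933 rad → d_gc = Rσ = 8862.9 km
Rhumb: Δφ = +0.1395, Δλ = +1.5944, Δψ = +0.1561, q = Δφ/Δψ = 0.8933 → d_rh = R√(Δφ²+q²Δλ²) = 9102.5 km
Excess = (9102.5 − 8862.9) / 8862.9 = 239.6 / 8862.9 = 2.70% ≈ 2.7%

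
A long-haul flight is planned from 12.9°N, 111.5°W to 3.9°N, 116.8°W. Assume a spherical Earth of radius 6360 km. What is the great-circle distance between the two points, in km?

Haversine: a = sin²(Δφ/2)+cos φ₁ cos φ₂ sin²(Δλ/2) = 0.00823;  σ = 2·atan2(√a,√(1−a))
σ = 10.413° → d = Rσ = 6360·0.18174 = 1156 km

1156 km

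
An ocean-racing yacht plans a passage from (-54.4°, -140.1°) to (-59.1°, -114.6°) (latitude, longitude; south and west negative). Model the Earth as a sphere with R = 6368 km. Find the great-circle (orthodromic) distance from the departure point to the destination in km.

1628 km

cos σ = sin φ₁ sin φ₂ + cos φ₁ cos φ₂ cos Δλ
      = sin(-54.40°)sin(-59.10°) + cos(-54.40°)cos(-59.10°)cos(25.50°) = 0.9675
σ = 14.644° → d = Rσ = 6368·0.25558 = 1628 km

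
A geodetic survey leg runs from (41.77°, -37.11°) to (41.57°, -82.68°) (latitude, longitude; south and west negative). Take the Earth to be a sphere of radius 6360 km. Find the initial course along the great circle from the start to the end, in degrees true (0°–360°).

285.3°

N = sin Δλ·cos φ₂ = -0.5343;  D = cos φ₁ sin φ₂ − sin φ₁ cos φ₂ cos Δλ = +0.1460
initial course = atan2(N, D) = 285.28°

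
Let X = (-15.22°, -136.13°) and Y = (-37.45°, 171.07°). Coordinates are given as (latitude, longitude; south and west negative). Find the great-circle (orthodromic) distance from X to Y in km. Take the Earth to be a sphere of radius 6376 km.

Haversine: a = sin²(Δφ/2)+cos φ₁ cos φ₂ sin²(Δλ/2) = 0.18861;  σ = 2·atan2(√a,√(1−a))
σ = 51.481° → d = Rσ = 6376·0.89851 = 5729 km

5729 km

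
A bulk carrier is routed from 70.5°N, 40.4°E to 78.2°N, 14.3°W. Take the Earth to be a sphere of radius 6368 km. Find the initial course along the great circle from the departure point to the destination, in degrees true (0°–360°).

θ = atan2( sin Δλ·cos φ₂ ,  cos φ₁ sin φ₂ − sin φ₁ cos φ₂ cos Δλ )
  = atan2(-0.1669, +0.2154) = 322.23°

322.2°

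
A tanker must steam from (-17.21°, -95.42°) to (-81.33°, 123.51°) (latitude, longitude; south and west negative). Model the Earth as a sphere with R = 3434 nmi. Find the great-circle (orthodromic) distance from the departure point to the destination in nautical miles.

Haversine: a = sin²(Δφ/2)+cos φ₁ cos φ₂ sin²(Δλ/2) = 0.40976;  σ = 2·atan2(√a,√(1−a))
σ = 79.602° → d = Rσ = 3434·1.38932 = 4771 nmi

4771 nmi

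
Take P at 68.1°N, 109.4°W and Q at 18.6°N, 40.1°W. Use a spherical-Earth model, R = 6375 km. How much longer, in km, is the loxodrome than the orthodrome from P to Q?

Great circle: cos σ = sin φ₁ sin φ₂ + cos φ₁ cos φ₂ cos Δλ,  σ = 1.1364 rad → d_gc = 7244.3 km
Rhumb line: Δψ = -1.3121, q = Δφ/Δψ = 0.6584, d_rh = R√(Δφ²+q²Δλ²) = 7490.6 km
Excess = 7490.6 − 7244.3 = 246.3 ≈ 246 km

246 km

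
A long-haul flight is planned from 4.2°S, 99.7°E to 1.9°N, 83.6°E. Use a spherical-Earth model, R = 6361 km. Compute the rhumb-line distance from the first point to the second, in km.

1910 km

Rhumb course C = atan2(Δλ, Δψ) with Δψ = ln[tan(π/4+φ₂/2)/tan(π/4+φ₁/2)] = +0.1065, Δλ = -0.2810 → C = 290.76°
d = R·|Δφ| / |cos C| = 6361·0.10647 / 0.35451 = 1910 km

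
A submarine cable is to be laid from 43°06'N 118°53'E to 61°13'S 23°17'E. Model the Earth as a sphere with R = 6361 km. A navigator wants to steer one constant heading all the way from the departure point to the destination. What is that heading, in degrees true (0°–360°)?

Meridional parts: M(φ₁)=+0.8352, M(φ₂)=-1.3602 → ΔM = -2.1955;  Δλ = -1.6685 rad
tan C = Δλ / ΔM = +0.7600 → C = 217.23°

217.2°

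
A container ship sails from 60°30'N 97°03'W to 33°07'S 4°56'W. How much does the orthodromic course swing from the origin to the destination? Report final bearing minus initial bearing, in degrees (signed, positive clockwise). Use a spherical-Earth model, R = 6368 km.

At departure: θ₁ = atan2(sin Δλ cos φ₂, cos φ₁ sin φ₂ − sin φ₁ cos φ₂ cos Δλ) = 106.13°
At arrival: θ₂ = atan2(sin Δλ cos φ₁, −cos φ₂ sin φ₁ + sin φ₂ cos φ₁ cos Δλ) = 145.61°
Δθ = θ₂ − θ₁ = +39.5°

+39.5°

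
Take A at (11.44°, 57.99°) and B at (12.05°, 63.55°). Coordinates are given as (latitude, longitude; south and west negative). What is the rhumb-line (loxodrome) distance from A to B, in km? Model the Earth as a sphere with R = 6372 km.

609 km

Rhumb course C = atan2(Δλ, Δψ) with Δψ = ln[tan(π/4+φ₂/2)/tan(π/4+φ₁/2)] = +0.0109, Δλ = +0.0970 → C = 83.61°
d = R·|Δφ| / |cos C| = 6372·0.01065 / 0.11136 = 609 km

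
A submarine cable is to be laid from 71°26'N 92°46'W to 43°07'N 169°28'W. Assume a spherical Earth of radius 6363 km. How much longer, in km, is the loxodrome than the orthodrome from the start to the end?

291 km

Great circle: cos σ = sin φ₁ sin φ₂ + cos φ₁ cos φ₂ cos Δλ,  σ = 0.7935 rad → d_gc = 5048.8 km
Rhumb line: Δψ = -0.9756, q = Δφ/Δψ = 0.5066, d_rh = R√(Δφ²+q²Δλ²) = 5339.4 km
Excess = 5339.4 − 5048.8 = 290.6 ≈ 291 km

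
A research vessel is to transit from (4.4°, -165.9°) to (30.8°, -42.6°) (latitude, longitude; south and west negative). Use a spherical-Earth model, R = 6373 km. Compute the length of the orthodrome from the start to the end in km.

Haversine: a = sin²(Δφ/2)+cos φ₁ cos φ₂ sin²(Δλ/2) = 0.71546;  σ = 2·atan2(√a,√(1−a))
σ = 115.526° → d = Rσ = 6373·2.01630 = 12850 km

12850 km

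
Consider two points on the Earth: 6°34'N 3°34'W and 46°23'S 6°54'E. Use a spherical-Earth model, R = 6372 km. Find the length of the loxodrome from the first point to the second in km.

Rhumb course C = atan2(Δλ, Δψ) with Δψ = ln[tan(π/4+φ₂/2)/tan(π/4+φ₁/2)] = -1.0308, Δλ = +0.1827 → C = 169.95°
d = R·|Δφ| / |cos C| = 6372·0.92415 / 0.98466 = 5980 km

5980 km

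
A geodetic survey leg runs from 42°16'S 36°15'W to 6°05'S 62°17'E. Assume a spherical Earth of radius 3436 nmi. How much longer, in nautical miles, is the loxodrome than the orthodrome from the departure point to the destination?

165 nmi

Great circle: cos σ = sin φ₁ sin φ₂ + cos φ₁ cos φ₂ cos Δλ,  σ = 1.6087 rad → d_gc = 5527.6 nmi
Rhumb line: Δψ = +0.7091, q = Δφ/Δψ = 0.8906, d_rh = R√(Δφ²+q²Δλ²) = 5692.5 nmi
Excess = 5692.5 − 5527.6 = 164.9 ≈ 165 nmi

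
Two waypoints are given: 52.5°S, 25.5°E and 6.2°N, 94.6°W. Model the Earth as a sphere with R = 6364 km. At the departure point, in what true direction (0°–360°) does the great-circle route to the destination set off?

249.0°

N = sin Δλ·cos φ₂ = -0.8601;  D = cos φ₁ sin φ₂ − sin φ₁ cos φ₂ cos Δλ = -0.3298
initial course = atan2(N, D) = 249.02°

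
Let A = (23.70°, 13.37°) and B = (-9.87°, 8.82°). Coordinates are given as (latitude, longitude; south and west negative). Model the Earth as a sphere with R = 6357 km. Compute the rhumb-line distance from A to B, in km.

3757 km

Δψ = ln[tan(π/4+φ₂/2)/tan(π/4+φ₁/2)] = -0.5991;  Δφ = -0.5859 rad,  Δλ = -0.0794 rad
q = Δφ/Δψ = 0.9780
d = R·√(Δφ² + q²Δλ²) = 6357·0.59103 = 3757 km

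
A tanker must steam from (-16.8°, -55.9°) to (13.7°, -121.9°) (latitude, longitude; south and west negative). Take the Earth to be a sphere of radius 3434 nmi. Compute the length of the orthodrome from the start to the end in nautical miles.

Haversine: a = sin²(Δφ/2)+cos φ₁ cos φ₂ sin²(Δλ/2) = 0.34508;  σ = 2·atan2(√a,√(1−a))
σ = 71.950° → d = Rσ = 3434·1.25577 = 4312 nmi

4312 nmi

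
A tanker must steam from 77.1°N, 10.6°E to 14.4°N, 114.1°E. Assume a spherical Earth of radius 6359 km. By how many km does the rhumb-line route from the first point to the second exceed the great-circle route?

780 km

Great circle: cos σ = sin φ₁ sin φ₂ + cos φ₁ cos φ₂ cos Δλ,  σ = 1.3777 rad → d_gc = 8760.6 km
Rhumb line: Δψ = -1.9259, q = Δφ/Δψ = 0.5682, d_rh = R√(Δφ²+q²Δλ²) = 9540.8 km
Excess = 9540.8 − 8760.6 = 780.2 ≈ 780 km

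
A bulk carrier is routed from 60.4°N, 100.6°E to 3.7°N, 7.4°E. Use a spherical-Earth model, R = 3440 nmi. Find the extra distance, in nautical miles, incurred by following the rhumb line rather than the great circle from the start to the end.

Great circle: cos σ = sin φ₁ sin φ₂ + cos φ₁ cos φ₂ cos Δλ,  σ = 1.5422 rad → d_gc = 5305.2 nmi
Rhumb line: Δψ = -1.2664, q = Δφ/Δψ = 0.7814, d_rh = R√(Δφ²+q²Δλ²) = 5541.6 nmi
Excess = 5541.6 − 5305.2 = 236.4 ≈ 236 nmi

236 nmi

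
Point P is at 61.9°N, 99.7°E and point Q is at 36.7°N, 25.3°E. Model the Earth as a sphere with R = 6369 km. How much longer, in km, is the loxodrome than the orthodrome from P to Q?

257 km

Great circle: cos σ = sin φ₁ sin φ₂ + cos φ₁ cos φ₂ cos Δλ,  σ = 0.8909 rad → d_gc = 5673.9 km
Rhumb line: Δψ = -0.6958, q = Δφ/Δψ = 0.6321, d_rh = R√(Δφ²+q²Δλ²) = 5930.8 km
Excess = 5930.8 − 5673.9 = 256.9 ≈ 257 km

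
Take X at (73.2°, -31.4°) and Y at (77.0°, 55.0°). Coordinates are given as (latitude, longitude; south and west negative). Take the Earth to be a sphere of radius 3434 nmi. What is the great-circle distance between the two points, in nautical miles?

1227 nmi

Haversine: a = sin²(Δφ/2)+cos φ₁ cos φ₂ sin²(Δλ/2) = 0.03157;  σ = 2·atan2(√a,√(1−a))
σ = 20.468° → d = Rσ = 3434·0.35724 = 1227 nmi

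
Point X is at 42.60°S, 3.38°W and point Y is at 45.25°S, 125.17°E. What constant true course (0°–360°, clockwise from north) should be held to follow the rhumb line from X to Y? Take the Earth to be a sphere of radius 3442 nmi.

91.6°

Δψ = ln[tan(π/4+φ₂/2)/tan(π/4+φ₁/2)] = -0.0642
Δλ = +2.2436 rad (taken the short way round)
course = atan2(Δλ, Δψ) = 91.64°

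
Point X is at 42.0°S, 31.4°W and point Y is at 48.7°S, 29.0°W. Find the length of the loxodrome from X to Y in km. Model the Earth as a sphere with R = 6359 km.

Δψ = ln[tan(π/4+φ₂/2)/tan(π/4+φ₁/2)] = -0.1667;  Δφ = -0.1169 rad,  Δλ = +0.0419 rad
q = Δφ/Δψ = 0.7016
d = R·√(Δφ² + q²Δλ²) = 6359·0.12057 = 767 km

767 km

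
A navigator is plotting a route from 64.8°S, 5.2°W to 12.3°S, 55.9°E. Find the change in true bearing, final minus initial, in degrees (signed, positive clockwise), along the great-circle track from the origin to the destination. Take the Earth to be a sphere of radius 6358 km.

Initial bearing θ₁ = atan2(sin Δλ cos φ₂, cos φ₁ sin φ₂ − sin φ₁ cos φ₂ cos Δλ) = 68.52°
Final bearing θ₂ = (initial bearing from the destination back to the start) + 180° = 23.92°
Δθ = θ₂ − θ₁ = -44.6°

-44.6°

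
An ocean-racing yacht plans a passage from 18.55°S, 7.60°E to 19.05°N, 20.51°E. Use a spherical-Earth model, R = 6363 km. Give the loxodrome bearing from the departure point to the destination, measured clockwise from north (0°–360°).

18.6°

Δψ = ln[tan(π/4+φ₂/2)/tan(π/4+φ₁/2)] = +0.6684
Δλ = +0.2253 rad (taken the short way round)
course = atan2(Δλ, Δψ) = 18.63°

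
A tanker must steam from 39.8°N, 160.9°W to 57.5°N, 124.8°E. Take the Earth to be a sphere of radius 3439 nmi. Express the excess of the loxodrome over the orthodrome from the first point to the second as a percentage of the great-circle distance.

4.4%

Great circle: σ = 0.8611 rad → d_gc = Rσ = 2961.5 nmi
Rhumb: Δφ = +0.3089, Δλ = -1.2968, Δψ = +0.4744, q = Δφ/Δψ = 0.6511 → d_rh = R√(Δφ²+q²Δλ²) = 3092.0 nmi
Excess = (3092.0 − 2961.5) / 2961.5 = 130.5 / 2961.5 = 4.41% ≈ 4.4%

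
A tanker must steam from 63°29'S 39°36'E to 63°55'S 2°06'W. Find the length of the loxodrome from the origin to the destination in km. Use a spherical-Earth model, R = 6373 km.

Δψ = ln[tan(π/4+φ₂/2)/tan(π/4+φ₁/2)] = -0.0171;  Δφ = -0.0076 rad,  Δλ = -0.7278 rad
q = Δφ/Δψ = 0.4431
d = R·√(Δφ² + q²Δλ²) = 6373·0.32255 = 2056 km

2056 km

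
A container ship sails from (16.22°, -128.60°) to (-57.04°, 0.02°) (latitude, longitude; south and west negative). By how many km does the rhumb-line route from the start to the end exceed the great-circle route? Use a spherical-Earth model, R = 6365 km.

Great circle: cos σ = sin φ₁ sin φ₂ + cos φ₁ cos φ₂ cos Δλ,  σ = 2.1657 rad → d_gc = 13784.6 km
Rhumb line: Δψ = -1.5049, q = Δφ/Δψ = 0.8496, d_rh = R√(Δφ²+q²Δλ²) = 14615.5 km
Excess = 14615.5 − 13784.6 = 830.9 ≈ 831 km

831 km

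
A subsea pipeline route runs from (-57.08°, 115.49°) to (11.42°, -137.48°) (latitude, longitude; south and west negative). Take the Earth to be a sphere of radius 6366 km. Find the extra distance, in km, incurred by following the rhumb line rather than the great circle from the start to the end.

489 km

Great circle: cos σ = sin φ₁ sin φ₂ + cos φ₁ cos φ₂ cos Δλ,  σ = 1.8989 rad → d_gc = 12088.2 km
Rhumb line: Δψ = +1.4199, q = Δφ/Δψ = 0.8420, d_rh = R√(Δφ²+q²Δλ²) = 12577.2 km
Excess = 12577.2 − 12088.2 = 489.0 ≈ 489 km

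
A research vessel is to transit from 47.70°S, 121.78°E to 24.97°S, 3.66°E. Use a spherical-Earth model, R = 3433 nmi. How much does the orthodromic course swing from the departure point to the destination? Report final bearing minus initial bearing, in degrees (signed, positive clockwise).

+90.5°

At departure: θ₁ = atan2(sin Δλ cos φ₂, cos φ₁ sin φ₂ − sin φ₁ cos φ₂ cos Δλ) = 233.11°
At arrival: θ₂ = atan2(sin Δλ cos φ₁, −cos φ₂ sin φ₁ + sin φ₂ cos φ₁ cos Δλ) = 323.58°
Δθ = θ₂ − θ₁ = +90.5°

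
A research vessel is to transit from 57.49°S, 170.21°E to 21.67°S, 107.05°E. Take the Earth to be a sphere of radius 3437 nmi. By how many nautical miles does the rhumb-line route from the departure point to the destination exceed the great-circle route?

81 nmi

Great circle: cos σ = sin φ₁ sin φ₂ + cos φ₁ cos φ₂ cos Δλ,  σ = 1.0040 rad → d_gc = 3450.9 nmi
Rhumb line: Δψ = +0.8449, q = Δφ/Δψ = 0.7399, d_rh = R√(Δφ²+q²Δλ²) = 3532.2 nmi
Excess = 3532.2 − 3450.9 = 81.3 ≈ 81 nmi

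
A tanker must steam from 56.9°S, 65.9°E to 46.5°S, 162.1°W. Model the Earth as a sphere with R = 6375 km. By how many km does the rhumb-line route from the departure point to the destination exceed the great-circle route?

Great circle: cos σ = sin φ₁ sin φ₂ + cos φ₁ cos φ₂ cos Δλ,  σ = 1.2067 rad → d_gc = 7692.6 km
Rhumb line: Δψ = +0.2946, q = Δφ/Δψ = 0.6162, d_rh = R√(Δφ²+q²Δλ²) = 9123.5 km
Excess = 9123.5 − 7692.6 = 1430.9 ≈ 1431 km

1431 km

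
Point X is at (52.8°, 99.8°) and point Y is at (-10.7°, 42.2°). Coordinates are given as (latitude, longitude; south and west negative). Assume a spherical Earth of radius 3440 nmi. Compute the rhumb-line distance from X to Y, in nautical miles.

4852 nmi

Δψ = ln[tan(π/4+φ₂/2)/tan(π/4+φ₁/2)] = -1.2769;  Δφ = -1.1083 rad,  Δλ = -1.0053 rad
q = Δφ/Δψ = 0.8680
d = R·√(Δφ² + q²Δλ²) = 3440·1.41055 = 4852 nmi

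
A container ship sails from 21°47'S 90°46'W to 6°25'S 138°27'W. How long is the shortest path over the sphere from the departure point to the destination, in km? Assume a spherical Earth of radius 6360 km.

cos σ = sin φ₁ sin φ₂ + cos φ₁ cos φ₂ cos Δλ
      = sin(-21.78°)sin(-6.42°) + cos(-21.78°)cos(-6.42°)cos(-47.68°) = 0.6627
σ = 48.493° → d = Rσ = 6360·0.84636 = 5383 km

5383 km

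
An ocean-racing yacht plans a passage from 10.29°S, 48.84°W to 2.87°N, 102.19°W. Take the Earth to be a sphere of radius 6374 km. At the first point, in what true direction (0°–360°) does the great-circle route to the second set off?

281.0°

θ = atan2( sin Δλ·cos φ₂ ,  cos φ₁ sin φ₂ − sin φ₁ cos φ₂ cos Δλ )
  = atan2(-0.8013, +0.1558) = 281.00°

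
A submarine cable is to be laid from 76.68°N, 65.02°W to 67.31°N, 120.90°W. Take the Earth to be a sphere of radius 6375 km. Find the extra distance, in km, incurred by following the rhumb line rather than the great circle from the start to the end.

76 km

Great circle: cos σ = sin φ₁ sin φ₂ + cos φ₁ cos φ₂ cos Δλ,  σ = 0.3250 rad → d_gc = 2072.2 km
Rhumb line: Δψ = -0.5413, q = Δφ/Δψ = 0.3021, d_rh = R√(Δφ²+q²Δλ²) = 2148.3 km
Excess = 2148.3 − 2072.2 = 76.1 ≈ 76 km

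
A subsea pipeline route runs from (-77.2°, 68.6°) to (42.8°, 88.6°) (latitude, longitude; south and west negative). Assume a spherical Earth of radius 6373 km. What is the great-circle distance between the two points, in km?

cos σ = sin φ₁ sin φ₂ + cos φ₁ cos φ₂ cos Δλ
      = sin(-77.20°)sin(42.80°) + cos(-77.20°)cos(42.80°)cos(20.00°) = -0.5098
σ = 120.651° → d = Rσ = 6373·2.10575 = 13420 km

13420 km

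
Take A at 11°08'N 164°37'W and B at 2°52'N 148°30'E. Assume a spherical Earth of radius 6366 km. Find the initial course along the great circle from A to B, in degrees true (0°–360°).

263.5°

N = sin Δλ·cos φ₂ = -0.7291;  D = cos φ₁ sin φ₂ − sin φ₁ cos φ₂ cos Δλ = -0.0827
initial course = atan2(N, D) = 263.53°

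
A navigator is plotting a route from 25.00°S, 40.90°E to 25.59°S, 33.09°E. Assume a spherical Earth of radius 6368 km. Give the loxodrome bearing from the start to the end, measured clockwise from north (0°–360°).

265.2°

Meridional parts: M(φ₁)=-0.4509, M(φ₂)=-0.4623 → ΔM = -0.0114;  Δλ = -0.1363 rad
tan C = Δλ / ΔM = +11.9680 → C = 265.22°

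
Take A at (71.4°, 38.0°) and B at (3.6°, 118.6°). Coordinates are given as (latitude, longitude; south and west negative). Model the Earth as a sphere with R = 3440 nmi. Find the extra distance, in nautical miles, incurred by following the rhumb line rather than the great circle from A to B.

208 nmi

Great circle: cos σ = sin φ₁ sin φ₂ + cos φ₁ cos φ₂ cos Δλ,  σ = 1.4591 rad → d_gc = 5019.2 nmi
Rhumb line: Δψ = -1.7465, q = Δφ/Δψ = 0.6775, d_rh = R√(Δφ²+q²Δλ²) = 5226.9 nmi
Excess = 5226.9 − 5019.2 = 207.7 ≈ 208 nmi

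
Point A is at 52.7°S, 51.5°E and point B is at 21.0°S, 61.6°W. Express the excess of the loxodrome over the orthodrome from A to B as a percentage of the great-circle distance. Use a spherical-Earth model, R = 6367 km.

Great circle: σ = 1.5076 rad → d_gc = Rσ = 9599.2 km
Rhumb: Δφ = +0.5533, Δλ = -1.9740, Δψ = +0.7112, q = Δφ/Δψ = 0.7780 → d_rh = R√(Δφ²+q²Δλ²) = 10393.2 km
Excess = (10393.2 − 9599.2) / 9599.2 = 794.0 / 9599.2 = 8.27% ≈ 8.3%

8.3%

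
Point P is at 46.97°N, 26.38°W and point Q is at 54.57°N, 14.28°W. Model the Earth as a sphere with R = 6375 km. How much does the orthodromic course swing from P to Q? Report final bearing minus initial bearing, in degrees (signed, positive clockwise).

+9.4°

At departure: θ₁ = atan2(sin Δλ cos φ₂, cos φ₁ sin φ₂ − sin φ₁ cos φ₂ cos Δλ) = 40.62°
At arrival: θ₂ = atan2(sin Δλ cos φ₁, −cos φ₂ sin φ₁ + sin φ₂ cos φ₁ cos Δλ) = 50.03°
Δθ = θ₂ − θ₁ = +9.4°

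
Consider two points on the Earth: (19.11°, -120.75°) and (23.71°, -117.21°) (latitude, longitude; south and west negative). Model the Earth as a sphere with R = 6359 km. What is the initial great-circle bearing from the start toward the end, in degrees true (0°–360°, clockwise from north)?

35.0°

N = sin Δλ·cos φ₂ = +0.0565;  D = cos φ₁ sin φ₂ − sin φ₁ cos φ₂ cos Δλ = +0.0808
initial course = atan2(N, D) = 34.99°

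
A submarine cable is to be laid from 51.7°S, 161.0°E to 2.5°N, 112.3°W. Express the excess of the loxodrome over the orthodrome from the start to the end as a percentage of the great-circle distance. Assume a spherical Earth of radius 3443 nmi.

Great circle: σ = 1.5694 rad → d_gc = Rσ = 5403.4 nmi
Rhumb: Δφ = +0.9460, Δλ = +1.5132, Δψ = +1.1013, q = Δφ/Δψ = 0.8589 → d_rh = R√(Δφ²+q²Δλ²) = 5534.7 nmi
Excess = (5534.7 − 5403.4) / 5403.4 = 131.3 / 5403.4 = 2.43% ≈ 2.4%

2.4%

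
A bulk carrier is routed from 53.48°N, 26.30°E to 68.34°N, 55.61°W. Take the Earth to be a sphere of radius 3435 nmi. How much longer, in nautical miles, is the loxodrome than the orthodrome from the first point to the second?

166 nmi

Great circle: cos σ = sin φ₁ sin φ₂ + cos φ₁ cos φ₂ cos Δλ,  σ = 0.6796 rad → d_gc = 2334.5 nmi
Rhumb line: Δψ = +0.5451, q = Δφ/Δψ = 0.4758, d_rh = R√(Δφ²+q²Δλ²) = 2500.7 nmi
Excess = 2500.7 − 2334.5 = 166.2 ≈ 166 nmi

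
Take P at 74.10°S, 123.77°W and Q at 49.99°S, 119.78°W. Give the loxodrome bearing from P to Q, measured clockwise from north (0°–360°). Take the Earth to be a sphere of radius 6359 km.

4.2°

Meridional parts: M(φ₁)=-1.9686, M(φ₂)=-1.0104 → ΔM = +0.9582;  Δλ = +0.0696 rad
tan C = Δλ / ΔM = +0.0727 → C = 4.16°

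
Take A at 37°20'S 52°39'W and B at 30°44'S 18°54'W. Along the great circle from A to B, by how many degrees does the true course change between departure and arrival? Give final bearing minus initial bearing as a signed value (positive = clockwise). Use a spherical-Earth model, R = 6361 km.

At departure: θ₁ = atan2(sin Δλ cos φ₂, cos φ₁ sin φ₂ − sin φ₁ cos φ₂ cos Δλ) = 86.75°
At arrival: θ₂ = atan2(sin Δλ cos φ₁, −cos φ₂ sin φ₁ + sin φ₂ cos φ₁ cos Δλ) = 67.45°
Δθ = θ₂ − θ₁ = -19.3°

-19.3°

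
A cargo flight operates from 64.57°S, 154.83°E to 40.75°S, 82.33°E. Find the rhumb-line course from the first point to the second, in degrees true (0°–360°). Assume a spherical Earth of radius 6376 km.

Δψ = ln[tan(π/4+φ₂/2)/tan(π/4+φ₁/2)] = +0.7087
Δλ = -1.2654 rad (taken the short way round)
course = atan2(Δλ, Δψ) = 299.25°

299.3°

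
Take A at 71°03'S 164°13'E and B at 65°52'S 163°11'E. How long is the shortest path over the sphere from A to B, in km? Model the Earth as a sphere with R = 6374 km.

578 km

cos σ = sin φ₁ sin φ₂ + cos φ₁ cos φ₂ cos Δλ
      = sin(-71.05°)sin(-65.87°) + cos(-71.05°)cos(-65.87°)cos(-1.03°) = 0.9959
σ = 5.197° → d = Rσ = 6374·0.09070 = 578 km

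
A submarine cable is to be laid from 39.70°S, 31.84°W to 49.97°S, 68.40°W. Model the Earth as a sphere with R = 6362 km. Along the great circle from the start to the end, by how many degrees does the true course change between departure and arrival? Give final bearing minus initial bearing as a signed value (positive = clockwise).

At departure: θ₁ = atan2(sin Δλ cos φ₂, cos φ₁ sin φ₂ − sin φ₁ cos φ₂ cos Δλ) = 235.93°
At arrival: θ₂ = atan2(sin Δλ cos φ₁, −cos φ₂ sin φ₁ + sin φ₂ cos φ₁ cos Δλ) = 262.25°
Δθ = θ₂ − θ₁ = +26.3°

+26.3°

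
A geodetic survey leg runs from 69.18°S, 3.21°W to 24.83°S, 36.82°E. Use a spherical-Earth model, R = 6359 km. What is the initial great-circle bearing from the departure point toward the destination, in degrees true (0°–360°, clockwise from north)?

49.4°

θ = atan2( sin Δλ·cos φ₂ ,  cos φ₁ sin φ₂ − sin φ₁ cos φ₂ cos Δλ )
  = atan2(+0.5837, +0.5003) = 49.40°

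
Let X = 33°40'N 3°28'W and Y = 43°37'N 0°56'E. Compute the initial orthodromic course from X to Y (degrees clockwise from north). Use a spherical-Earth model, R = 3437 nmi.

17.7°

θ = atan2( sin Δλ·cos φ₂ ,  cos φ₁ sin φ₂ − sin φ₁ cos φ₂ cos Δλ )
  = atan2(+0.0555, +0.1740) = 17.71°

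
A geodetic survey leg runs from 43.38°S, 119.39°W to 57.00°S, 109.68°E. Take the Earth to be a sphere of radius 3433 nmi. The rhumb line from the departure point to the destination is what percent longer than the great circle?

17.7%

Great circle: σ = 1.2486 rad → d_gc = Rσ = 4286.3 nmi
Rhumb: Δφ = -0.2377, Δλ = -2.2852, Δψ = -0.3747, q = Δφ/Δψ = 0.6343 → d_rh = R√(Δφ²+q²Δλ²) = 5042.9 nmi
Excess = (5042.9 − 4286.3) / 4286.3 = 756.6 / 4286.3 = 17.652% ≈ 17.7%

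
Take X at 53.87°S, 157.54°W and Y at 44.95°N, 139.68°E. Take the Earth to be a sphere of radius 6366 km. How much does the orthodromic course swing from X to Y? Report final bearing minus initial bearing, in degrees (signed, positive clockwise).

+8.3°

Initial bearing θ₁ = atan2(sin Δλ cos φ₂, cos φ₁ sin φ₂ − sin φ₁ cos φ₂ cos Δλ) = 317.13°
Final bearing θ₂ = (initial bearing from the destination back to the start) + 180° = 325.47°
Δθ = θ₂ − θ₁ = +8.3°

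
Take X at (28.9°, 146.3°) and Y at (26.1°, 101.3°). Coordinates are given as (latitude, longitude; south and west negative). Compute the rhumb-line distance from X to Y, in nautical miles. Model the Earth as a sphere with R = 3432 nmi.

Rhumb course C = atan2(Δλ, Δψ) with Δψ = ln[tan(π/4+φ₂/2)/tan(π/4+φ₁/2)] = -0.0551, Δλ = -0.7854 → C = 265.99°
d = R·|Δφ| / |cos C| = 3432·0.04887 / 0.06999 = 2396 nmi

2396 nmi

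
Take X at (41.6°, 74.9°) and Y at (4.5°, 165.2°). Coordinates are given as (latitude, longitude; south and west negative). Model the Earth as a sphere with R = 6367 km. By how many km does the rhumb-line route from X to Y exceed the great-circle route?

214 km

Great circle: cos σ = sin φ₁ sin φ₂ + cos φ₁ cos φ₂ cos Δλ,  σ = 1.5226 rad → d_gc = 9694.3 km
Rhumb line: Δψ = -0.7212, q = Δφ/Δψ = 0.8979, d_rh = R√(Δφ²+q²Δλ²) = 9908.1 km
Excess = 9908.1 − 9694.3 = 213.8 ≈ 214 km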